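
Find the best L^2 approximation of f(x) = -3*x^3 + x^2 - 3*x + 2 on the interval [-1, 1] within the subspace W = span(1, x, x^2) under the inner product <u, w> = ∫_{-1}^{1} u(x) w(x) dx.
g(x) = x^2 - 24*x/5 + 2

The best approximation g ∈ W is the orthogonal projection of f onto W. Writing g = a_0 + a_1 x + a_2 x^2, the coefficients solve the normal equations G · a = b where
  G_{ij} = <φ_i, φ_j> and b_i = <f, φ_i>, with φ_0 = 1, φ_1 = x, φ_2 = x^2.
G =
  [2, 0, 2/3]
  [0, 2/3, 0]
  [2/3, 0, 2/5],
b = (14/3, -16/5, 26/15).
Solving gives a_0 = 2, a_1 = -24/5, a_2 = 1, so
  g(x) = x^2 - 24*x/5 + 2.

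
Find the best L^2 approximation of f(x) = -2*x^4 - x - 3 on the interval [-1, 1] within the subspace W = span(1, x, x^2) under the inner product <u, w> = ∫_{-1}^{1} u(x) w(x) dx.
g(x) = -12*x^2/7 - x - 99/35

The best approximation g ∈ W is the orthogonal projection of f onto W. Writing g = a_0 + a_1 x + a_2 x^2, the coefficients solve the normal equations G · a = b where
  G_{ij} = <φ_i, φ_j> and b_i = <f, φ_i>, with φ_0 = 1, φ_1 = x, φ_2 = x^2.
G =
  [2, 0, 2/3]
  [0, 2/3, 0]
  [2/3, 0, 2/5],
b = (-34/5, -2/3, -18/7).
Solving gives a_0 = -99/35, a_1 = -1, a_2 = -12/7, so
  g(x) = -12*x^2/7 - x - 99/35.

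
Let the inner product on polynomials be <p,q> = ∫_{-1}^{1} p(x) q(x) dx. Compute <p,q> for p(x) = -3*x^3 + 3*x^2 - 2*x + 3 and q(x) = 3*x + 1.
<p,q> = 2/5

Expand the product: p(x)·q(x) = -9*x^4 + 6*x^3 - 3*x^2 + 7*x + 3.
∫_{-1}^{1} of each monomial x^k gives [2/(k+1) if k even, 0 if k odd]. Integrating term-by-term (or equivalently evaluating the antiderivative F(x) = -9*x^5/5 + 3*x^4/2 - x^3 + 7*x^2/2 + 3*x at the endpoints):
  F(1) − F(−1) = 26/5 − (24/5) = 2/5.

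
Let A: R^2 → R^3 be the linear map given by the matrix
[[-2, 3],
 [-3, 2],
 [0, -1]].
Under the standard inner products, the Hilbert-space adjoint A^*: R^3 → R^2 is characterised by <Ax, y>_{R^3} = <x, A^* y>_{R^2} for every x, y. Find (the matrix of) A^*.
A^* = A^T =
[[-2, -3, 0],
 [3, 2, -1]]

For real matrices with standard dot products, the defining identity <Ax, y> = <x, A^* y> gives (Ax)^T y = x^T (A^*) y, i.e. x^T A^T y = x^T (A^*) y. Since this holds for all x, y, we must have A^* = A^T. Therefore
A^* =
[[-2, -3, 0],
 [3, 2, -1]].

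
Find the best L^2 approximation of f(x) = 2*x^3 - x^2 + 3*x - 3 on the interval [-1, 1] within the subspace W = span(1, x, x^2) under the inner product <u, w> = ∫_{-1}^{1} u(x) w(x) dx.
g(x) = -x^2 + 21*x/5 - 3

The best approximation g ∈ W is the orthogonal projection of f onto W. Writing g = a_0 + a_1 x + a_2 x^2, the coefficients solve the normal equations G · a = b where
  G_{ij} = <φ_i, φ_j> and b_i = <f, φ_i>, with φ_0 = 1, φ_1 = x, φ_2 = x^2.
G =
  [2, 0, 2/3]
  [0, 2/3, 0]
  [2/3, 0, 2/5],
b = (-20/3, 14/5, -12/5).
Solving gives a_0 = -3, a_1 = 21/5, a_2 = -1, so
  g(x) = -x^2 + 21*x/5 - 3.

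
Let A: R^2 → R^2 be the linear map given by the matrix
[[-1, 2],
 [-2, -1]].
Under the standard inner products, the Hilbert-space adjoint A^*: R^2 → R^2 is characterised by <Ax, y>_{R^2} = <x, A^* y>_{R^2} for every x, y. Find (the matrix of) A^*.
A^* = A^T =
[[-1, -2],
 [2, -1]]

For real matrices with standard dot products, the defining identity <Ax, y> = <x, A^* y> gives (Ax)^T y = x^T (A^*) y, i.e. x^T A^T y = x^T (A^*) y. Since this holds for all x, y, we must have A^* = A^T. Therefore
A^* =
[[-1, -2],
 [2, -1]].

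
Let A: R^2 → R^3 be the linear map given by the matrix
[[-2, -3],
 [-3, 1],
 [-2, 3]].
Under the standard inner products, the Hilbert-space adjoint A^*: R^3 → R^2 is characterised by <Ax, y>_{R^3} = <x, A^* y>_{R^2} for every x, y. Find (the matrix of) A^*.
A^* = A^T =
[[-2, -3, -2],
 [-3, 1, 3]]

For real matrices with standard dot products, the defining identity <Ax, y> = <x, A^* y> gives (Ax)^T y = x^T (A^*) y, i.e. x^T A^T y = x^T (A^*) y. Since this holds for all x, y, we must have A^* = A^T. Therefore
A^* =
[[-2, -3, -2],
 [-3, 1, 3]].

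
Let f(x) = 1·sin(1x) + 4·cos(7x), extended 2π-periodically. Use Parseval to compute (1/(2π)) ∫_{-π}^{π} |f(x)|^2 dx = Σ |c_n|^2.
Σ |c_n|^2 = 17/2

Expand |f|^2 and use orthogonality of {sin(nx), cos(mx)} on [-π, π]:
  ∫_{-π}^{π} sin(nx)^2 dx = π, ∫ cos(mx)^2 dx = π, and cross terms integrate to 0.
So ∫_{-π}^{π} f(x)^2 dx = 1^2 · π + 4^2 · π = (1 + 16)π.
Divide by 2π: (1 + 16)/2 = 17/2.
By Parseval, this equals Σ |c_n|^2.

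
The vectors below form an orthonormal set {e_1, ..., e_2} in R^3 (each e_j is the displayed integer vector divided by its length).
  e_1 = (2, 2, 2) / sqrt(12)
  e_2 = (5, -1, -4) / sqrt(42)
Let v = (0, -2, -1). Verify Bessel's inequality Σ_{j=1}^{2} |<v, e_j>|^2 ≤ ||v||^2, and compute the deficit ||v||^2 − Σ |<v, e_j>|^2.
Σ |<v, e_j>|^2 = 27/7; ||v||^2 = 5; deficit = 8/7

Write each e_j = u_j / sqrt(<u_j, u_j>) where u_j is the displayed integer vector. Then <v, e_j> = <v, u_j> / sqrt(<u_j, u_j>), so |<v, e_j>|^2 = <v, u_j>^2 / <u_j, u_j>.
Coefficients: <v, e_1> = -6/sqrt(12), <v, e_2> = 6/sqrt(42).
Square and sum: Σ |<v, e_j>|^2 = 27/7.
Compute ||v||^2 = v·v = 5.
Deficit = 5 − 27/7 = 8/7 ≥ 0, confirming Bessel's inequality. (The deficit equals ||v − Σ <v,e_j> e_j||^2, the squared distance from v to span{e_j}.)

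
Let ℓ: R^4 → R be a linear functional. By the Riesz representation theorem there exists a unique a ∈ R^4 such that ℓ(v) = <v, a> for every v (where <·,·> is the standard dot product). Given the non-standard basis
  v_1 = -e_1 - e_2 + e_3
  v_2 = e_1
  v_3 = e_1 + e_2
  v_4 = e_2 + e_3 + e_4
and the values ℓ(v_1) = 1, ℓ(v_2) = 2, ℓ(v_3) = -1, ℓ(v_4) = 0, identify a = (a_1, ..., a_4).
a = (2, -3, 0, 3)

Write a = (a_1, ..., a_4) in the standard basis. For each basis vector v_i, ℓ(v_i) = <v_i, a> is a linear equation in the a_j's. Collect the n equations into a matrix system V a = ℓ, where row i of V is v_i (expressed in the standard basis). Since V is invertible (lower-triangular with 1s on the diagonal, up to permutation), solve by back-substitution:
  V =
[[-1, -1, 1, 0],
 [1, 0, 0, 0],
 [1, 1, 0, 0],
 [0, 1, 1, 1]]
  V a = (1, 2, -1, 0)
Solving gives a = (2, -3, 0, 3).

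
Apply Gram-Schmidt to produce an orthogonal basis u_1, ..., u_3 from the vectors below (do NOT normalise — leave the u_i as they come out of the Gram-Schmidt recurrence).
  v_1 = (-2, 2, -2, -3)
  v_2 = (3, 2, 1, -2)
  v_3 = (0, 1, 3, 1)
Orthogonal basis:
  u_1 = (-2, 2, -2, -3)
  u_2 = (67/21, 38/21, 25/21, -12/7)
  u_3 = (-45/34, 22/17, 71/34, 6/17)

Apply the Gram-Schmidt recurrence
  u_1 = v_1
  u_i = v_i − Σ_{j<i} ((v_i · u_j) / (u_j · u_j)) · u_j.

Step by step this gives:
  u_1 = (-2, 2, -2, -3)
  u_2 = (67/21, 38/21, 25/21, -12/7)
  u_3 = (-45/34, 22/17, 71/34, 6/17)

Orthogonality check:
  u_2 · u_1 = 0 (should be 0)
  u_3 · u_1 = 0 (should be 0)
  u_3 · u_2 = 0 (should be 0)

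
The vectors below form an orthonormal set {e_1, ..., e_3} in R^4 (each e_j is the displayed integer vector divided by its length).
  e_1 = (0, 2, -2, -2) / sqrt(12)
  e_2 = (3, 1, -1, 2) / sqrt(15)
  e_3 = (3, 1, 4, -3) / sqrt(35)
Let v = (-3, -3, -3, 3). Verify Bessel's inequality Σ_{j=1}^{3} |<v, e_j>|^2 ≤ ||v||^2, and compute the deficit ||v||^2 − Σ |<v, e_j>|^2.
Σ |<v, e_j>|^2 = 243/7; ||v||^2 = 36; deficit = 9/7

Write each e_j = u_j / sqrt(<u_j, u_j>) where u_j is the displayed integer vector. Then <v, e_j> = <v, u_j> / sqrt(<u_j, u_j>), so |<v, e_j>|^2 = <v, u_j>^2 / <u_j, u_j>.
Coefficients: <v, e_1> = -6/sqrt(12), <v, e_2> = -3/sqrt(15), <v, e_3> = -33/sqrt(35).
Square and sum: Σ |<v, e_j>|^2 = 243/7.
Compute ||v||^2 = v·v = 36.
Deficit = 36 − 243/7 = 9/7 ≥ 0, confirming Bessel's inequality. (The deficit equals ||v − Σ <v,e_j> e_j||^2, the squared distance from v to span{e_j}.)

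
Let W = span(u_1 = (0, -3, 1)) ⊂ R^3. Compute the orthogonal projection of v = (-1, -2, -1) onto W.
proj_W(v) = (0, -3/2, 1/2)

Set up U = [u_1 | ... | u_1] ∈ R^(3×1). The projector onto W = col(U) is P = U (U^T U)^(-1) U^T.
Compute U^T U =
  [10],
and U^T v = (5).
Solve U^T U · c = U^T v for the coefficients: c = (1/2). The projection is proj_W(v) = U c.
Check: (v - proj_W(v)) · u_1 = 0  (should be 0).
Result: proj_W(v) = (0, -3/2, 1/2).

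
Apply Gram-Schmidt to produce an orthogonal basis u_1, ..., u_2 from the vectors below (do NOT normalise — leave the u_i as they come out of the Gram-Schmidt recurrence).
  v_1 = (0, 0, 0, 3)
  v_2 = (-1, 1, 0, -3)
Orthogonal basis:
  u_1 = (0, 0, 0, 3)
  u_2 = (-1, 1, 0, 0)

Apply the Gram-Schmidt recurrence
  u_1 = v_1
  u_i = v_i − Σ_{j<i} ((v_i · u_j) / (u_j · u_j)) · u_j.

Step by step this gives:
  u_1 = (0, 0, 0, 3)
  u_2 = (-1, 1, 0, 0)

Orthogonality check:
  u_2 · u_1 = 0 (should be 0)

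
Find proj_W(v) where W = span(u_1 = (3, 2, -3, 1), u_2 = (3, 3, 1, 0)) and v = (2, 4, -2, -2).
proj_W(v) = (906/293, 756/293, -298/293, 150/293)

Set up U = [u_1 | ... | u_2] ∈ R^(4×2). The projector onto W = col(U) is P = U (U^T U)^(-1) U^T.
Compute U^T U =
  [23, 12]
  [12, 19],
and U^T v = (18, 16).
Solve U^T U · c = U^T v for the coefficients: c = (150/293, 152/293). The projection is proj_W(v) = U c.
Check: (v - proj_W(v)) · u_1 = 0  (should be 0).
Check: (v - proj_W(v)) · u_2 = 0  (should be 0).
Result: proj_W(v) = (906/293, 756/293, -298/293, 150/293).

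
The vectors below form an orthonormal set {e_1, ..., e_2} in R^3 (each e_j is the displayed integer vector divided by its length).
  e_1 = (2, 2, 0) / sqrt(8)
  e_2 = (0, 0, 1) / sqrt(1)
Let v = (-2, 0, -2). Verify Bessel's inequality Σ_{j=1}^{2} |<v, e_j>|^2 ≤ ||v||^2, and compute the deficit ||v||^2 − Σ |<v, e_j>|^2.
Σ |<v, e_j>|^2 = 6; ||v||^2 = 8; deficit = 2

Write each e_j = u_j / sqrt(<u_j, u_j>) where u_j is the displayed integer vector. Then <v, e_j> = <v, u_j> / sqrt(<u_j, u_j>), so |<v, e_j>|^2 = <v, u_j>^2 / <u_j, u_j>.
Coefficients: <v, e_1> = -4/sqrt(8), <v, e_2> = -2/sqrt(1).
Square and sum: Σ |<v, e_j>|^2 = 6.
Compute ||v||^2 = v·v = 8.
Deficit = 8 − 6 = 2 ≥ 0, confirming Bessel's inequality. (The deficit equals ||v − Σ <v,e_j> e_j||^2, the squared distance from v to span{e_j}.)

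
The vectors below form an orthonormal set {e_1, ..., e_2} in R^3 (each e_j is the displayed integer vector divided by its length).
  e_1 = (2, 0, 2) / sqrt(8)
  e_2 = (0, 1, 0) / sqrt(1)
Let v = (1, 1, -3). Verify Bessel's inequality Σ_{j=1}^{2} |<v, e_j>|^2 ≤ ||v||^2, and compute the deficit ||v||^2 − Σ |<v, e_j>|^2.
Σ |<v, e_j>|^2 = 3; ||v||^2 = 11; deficit = 8

Write each e_j = u_j / sqrt(<u_j, u_j>) where u_j is the displayed integer vector. Then <v, e_j> = <v, u_j> / sqrt(<u_j, u_j>), so |<v, e_j>|^2 = <v, u_j>^2 / <u_j, u_j>.
Coefficients: <v, e_1> = -4/sqrt(8), <v, e_2> = 1/sqrt(1).
Square and sum: Σ |<v, e_j>|^2 = 3.
Compute ||v||^2 = v·v = 11.
Deficit = 11 − 3 = 8 ≥ 0, confirming Bessel's inequality. (The deficit equals ||v − Σ <v,e_j> e_j||^2, the squared distance from v to span{e_j}.)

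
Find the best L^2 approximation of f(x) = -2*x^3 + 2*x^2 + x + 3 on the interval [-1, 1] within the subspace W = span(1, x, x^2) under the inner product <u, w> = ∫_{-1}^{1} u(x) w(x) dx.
g(x) = 2*x^2 - x/5 + 3

The best approximation g ∈ W is the orthogonal projection of f onto W. Writing g = a_0 + a_1 x + a_2 x^2, the coefficients solve the normal equations G · a = b where
  G_{ij} = <φ_i, φ_j> and b_i = <f, φ_i>, with φ_0 = 1, φ_1 = x, φ_2 = x^2.
G =
  [2, 0, 2/3]
  [0, 2/3, 0]
  [2/3, 0, 2/5],
b = (22/3, -2/15, 14/5).
Solving gives a_0 = 3, a_1 = -1/5, a_2 = 2, so
  g(x) = 2*x^2 - x/5 + 3.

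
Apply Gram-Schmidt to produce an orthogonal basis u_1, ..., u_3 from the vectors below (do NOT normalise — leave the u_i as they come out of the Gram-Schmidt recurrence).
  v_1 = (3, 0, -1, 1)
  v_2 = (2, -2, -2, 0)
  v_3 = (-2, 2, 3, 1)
Orthogonal basis:
  u_1 = (3, 0, -1, 1)
  u_2 = (-2/11, -2, -14/11, -8/11)
  u_3 = (-1/17, -11/17, 10/17, 13/17)

Apply the Gram-Schmidt recurrence
  u_1 = v_1
  u_i = v_i − Σ_{j<i} ((v_i · u_j) / (u_j · u_j)) · u_j.

Step by step this gives:
  u_1 = (3, 0, -1, 1)
  u_2 = (-2/11, -2, -14/11, -8/11)
  u_3 = (-1/17, -11/17, 10/17, 13/17)

Orthogonality check:
  u_2 · u_1 = 0 (should be 0)
  u_3 · u_1 = 0 (should be 0)
  u_3 · u_2 = 0 (should be 0)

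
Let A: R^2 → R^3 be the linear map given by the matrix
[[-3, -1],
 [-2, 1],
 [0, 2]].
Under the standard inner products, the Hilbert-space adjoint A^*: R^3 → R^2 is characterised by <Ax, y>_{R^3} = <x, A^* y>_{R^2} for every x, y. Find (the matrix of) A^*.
A^* = A^T =
[[-3, -2, 0],
 [-1, 1, 2]]

For real matrices with standard dot products, the defining identity <Ax, y> = <x, A^* y> gives (Ax)^T y = x^T (A^*) y, i.e. x^T A^T y = x^T (A^*) y. Since this holds for all x, y, we must have A^* = A^T. Therefore
A^* =
[[-3, -2, 0],
 [-1, 1, 2]].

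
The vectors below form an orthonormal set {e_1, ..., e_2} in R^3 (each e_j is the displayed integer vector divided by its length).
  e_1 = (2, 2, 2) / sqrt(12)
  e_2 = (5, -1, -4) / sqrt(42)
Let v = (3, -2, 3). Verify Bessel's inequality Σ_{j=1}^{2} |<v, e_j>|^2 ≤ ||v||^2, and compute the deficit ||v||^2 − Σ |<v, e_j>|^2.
Σ |<v, e_j>|^2 = 83/14; ||v||^2 = 22; deficit = 225/14

Write each e_j = u_j / sqrt(<u_j, u_j>) where u_j is the displayed integer vector. Then <v, e_j> = <v, u_j> / sqrt(<u_j, u_j>), so |<v, e_j>|^2 = <v, u_j>^2 / <u_j, u_j>.
Coefficients: <v, e_1> = 8/sqrt(12), <v, e_2> = 5/sqrt(42).
Square and sum: Σ |<v, e_j>|^2 = 83/14.
Compute ||v||^2 = v·v = 22.
Deficit = 22 − 83/14 = 225/14 ≥ 0, confirming Bessel's inequality. (The deficit equals ||v − Σ <v,e_j> e_j||^2, the squared distance from v to span{e_j}.)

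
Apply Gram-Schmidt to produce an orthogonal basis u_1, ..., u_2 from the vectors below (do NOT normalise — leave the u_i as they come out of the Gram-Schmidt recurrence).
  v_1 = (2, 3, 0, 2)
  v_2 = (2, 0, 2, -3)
Orthogonal basis:
  u_1 = (2, 3, 0, 2)
  u_2 = (38/17, 6/17, 2, -47/17)

Apply the Gram-Schmidt recurrence
  u_1 = v_1
  u_i = v_i − Σ_{j<i} ((v_i · u_j) / (u_j · u_j)) · u_j.

Step by step this gives:
  u_1 = (2, 3, 0, 2)
  u_2 = (38/17, 6/17, 2, -47/17)

Orthogonality check:
  u_2 · u_1 = 0 (should be 0)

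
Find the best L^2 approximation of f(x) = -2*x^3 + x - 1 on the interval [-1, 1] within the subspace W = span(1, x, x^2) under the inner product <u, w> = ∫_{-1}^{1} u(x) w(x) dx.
g(x) = -x/5 - 1

The best approximation g ∈ W is the orthogonal projection of f onto W. Writing g = a_0 + a_1 x + a_2 x^2, the coefficients solve the normal equations G · a = b where
  G_{ij} = <φ_i, φ_j> and b_i = <f, φ_i>, with φ_0 = 1, φ_1 = x, φ_2 = x^2.
G =
  [2, 0, 2/3]
  [0, 2/3, 0]
  [2/3, 0, 2/5],
b = (-2, -2/15, -2/3).
Solving gives a_0 = -1, a_1 = -1/5, a_2 = 0, so
  g(x) = -x/5 - 1.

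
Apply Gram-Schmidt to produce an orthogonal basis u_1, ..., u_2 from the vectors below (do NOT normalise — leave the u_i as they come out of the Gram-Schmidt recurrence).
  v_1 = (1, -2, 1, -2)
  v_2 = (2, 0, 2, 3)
Orthogonal basis:
  u_1 = (1, -2, 1, -2)
  u_2 = (11/5, -2/5, 11/5, 13/5)

Apply the Gram-Schmidt recurrence
  u_1 = v_1
  u_i = v_i − Σ_{j<i} ((v_i · u_j) / (u_j · u_j)) · u_j.

Step by step this gives:
  u_1 = (1, -2, 1, -2)
  u_2 = (11/5, -2/5, 11/5, 13/5)

Orthogonality check:
  u_2 · u_1 = 0 (should be 0)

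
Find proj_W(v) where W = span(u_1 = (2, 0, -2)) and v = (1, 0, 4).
proj_W(v) = (-3/2, 0, 3/2)

Set up U = [u_1 | ... | u_1] ∈ R^(3×1). The projector onto W = col(U) is P = U (U^T U)^(-1) U^T.
Compute U^T U =
  [8],
and U^T v = (-6).
Solve U^T U · c = U^T v for the coefficients: c = (-3/4). The projection is proj_W(v) = U c.
Check: (v - proj_W(v)) · u_1 = 0  (should be 0).
Result: proj_W(v) = (-3/2, 0, 3/2).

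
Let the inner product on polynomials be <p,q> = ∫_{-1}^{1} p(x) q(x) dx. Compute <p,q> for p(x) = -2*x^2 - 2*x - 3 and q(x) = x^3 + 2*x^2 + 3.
<p,q> = -142/5

Expand the product: p(x)·q(x) = -2*x^5 - 6*x^4 - 7*x^3 - 12*x^2 - 6*x - 9.
∫_{-1}^{1} of each monomial x^k gives [2/(k+1) if k even, 0 if k odd]. Integrating term-by-term (or equivalently evaluating the antiderivative F(x) = -x^6/3 - 6*x^5/5 - 7*x^4/4 - 4*x^3 - 3*x^2 - 9*x at the endpoints):
  F(1) − F(−1) = -1157/60 − (547/60) = -142/5.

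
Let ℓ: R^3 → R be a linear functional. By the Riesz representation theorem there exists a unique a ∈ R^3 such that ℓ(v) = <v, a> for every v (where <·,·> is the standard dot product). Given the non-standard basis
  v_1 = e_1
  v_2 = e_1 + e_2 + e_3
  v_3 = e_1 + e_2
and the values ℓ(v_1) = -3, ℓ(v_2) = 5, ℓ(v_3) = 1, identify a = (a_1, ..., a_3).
a = (-3, 4, 4)

Write a = (a_1, ..., a_3) in the standard basis. For each basis vector v_i, ℓ(v_i) = <v_i, a> is a linear equation in the a_j's. Collect the n equations into a matrix system V a = ℓ, where row i of V is v_i (expressed in the standard basis). Since V is invertible (lower-triangular with 1s on the diagonal, up to permutation), solve by back-substitution:
  V =
[[1, 0, 0],
 [1, 1, 1],
 [1, 1, 0]]
  V a = (-3, 5, 1)
Solving gives a = (-3, 4, 4).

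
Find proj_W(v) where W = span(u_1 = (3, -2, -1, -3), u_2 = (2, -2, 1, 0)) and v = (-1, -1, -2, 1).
proj_W(v) = (-4/9, 4/9, -2/9, 0)

Set up U = [u_1 | ... | u_2] ∈ R^(4×2). The projector onto W = col(U) is P = U (U^T U)^(-1) U^T.
Compute U^T U =
  [23, 9]
  [9, 9],
and U^T v = (-2, -2).
Solve U^T U · c = U^T v for the coefficients: c = (0, -2/9). The projection is proj_W(v) = U c.
Check: (v - proj_W(v)) · u_1 = 0  (should be 0).
Check: (v - proj_W(v)) · u_2 = 0  (should be 0).
Result: proj_W(v) = (-4/9, 4/9, -2/9, 0).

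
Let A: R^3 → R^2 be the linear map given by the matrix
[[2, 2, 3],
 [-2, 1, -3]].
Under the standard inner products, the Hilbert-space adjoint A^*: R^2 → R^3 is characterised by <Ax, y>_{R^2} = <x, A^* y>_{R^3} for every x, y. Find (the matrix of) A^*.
A^* = A^T =
[[2, -2],
 [2, 1],
 [3, -3]]

For real matrices with standard dot products, the defining identity <Ax, y> = <x, A^* y> gives (Ax)^T y = x^T (A^*) y, i.e. x^T A^T y = x^T (A^*) y. Since this holds for all x, y, we must have A^* = A^T. Therefore
A^* =
[[2, -2],
 [2, 1],
 [3, -3]].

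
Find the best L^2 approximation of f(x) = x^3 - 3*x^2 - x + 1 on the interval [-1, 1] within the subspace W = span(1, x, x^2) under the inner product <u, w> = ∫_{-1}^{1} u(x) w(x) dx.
g(x) = -3*x^2 - 2*x/5 + 1

The best approximation g ∈ W is the orthogonal projection of f onto W. Writing g = a_0 + a_1 x + a_2 x^2, the coefficients solve the normal equations G · a = b where
  G_{ij} = <φ_i, φ_j> and b_i = <f, φ_i>, with φ_0 = 1, φ_1 = x, φ_2 = x^2.
G =
  [2, 0, 2/3]
  [0, 2/3, 0]
  [2/3, 0, 2/5],
b = (0, -4/15, -8/15).
Solving gives a_0 = 1, a_1 = -2/5, a_2 = -3, so
  g(x) = -3*x^2 - 2*x/5 + 1.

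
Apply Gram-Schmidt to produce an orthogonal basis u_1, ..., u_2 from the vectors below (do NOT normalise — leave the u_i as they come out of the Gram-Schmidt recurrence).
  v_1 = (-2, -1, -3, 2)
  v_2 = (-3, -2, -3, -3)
Orthogonal basis:
  u_1 = (-2, -1, -3, 2)
  u_2 = (-16/9, -25/18, -7/6, -38/9)

Apply the Gram-Schmidt recurrence
  u_1 = v_1
  u_i = v_i − Σ_{j<i} ((v_i · u_j) / (u_j · u_j)) · u_j.

Step by step this gives:
  u_1 = (-2, -1, -3, 2)
  u_2 = (-16/9, -25/18, -7/6, -38/9)

Orthogonality check:
  u_2 · u_1 = 0 (should be 0)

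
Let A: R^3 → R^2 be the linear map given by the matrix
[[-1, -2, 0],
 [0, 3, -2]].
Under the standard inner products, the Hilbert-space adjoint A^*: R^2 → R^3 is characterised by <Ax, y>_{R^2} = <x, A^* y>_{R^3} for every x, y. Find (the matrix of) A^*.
A^* = A^T =
[[-1, 0],
 [-2, 3],
 [0, -2]]

For real matrices with standard dot products, the defining identity <Ax, y> = <x, A^* y> gives (Ax)^T y = x^T (A^*) y, i.e. x^T A^T y = x^T (A^*) y. Since this holds for all x, y, we must have A^* = A^T. Therefore
A^* =
[[-1, 0],
 [-2, 3],
 [0, -2]].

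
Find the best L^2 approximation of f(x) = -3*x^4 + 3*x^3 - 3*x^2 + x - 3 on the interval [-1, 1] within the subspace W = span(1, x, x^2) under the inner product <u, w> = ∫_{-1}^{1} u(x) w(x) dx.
g(x) = -39*x^2/7 + 14*x/5 - 96/35

The best approximation g ∈ W is the orthogonal projection of f onto W. Writing g = a_0 + a_1 x + a_2 x^2, the coefficients solve the normal equations G · a = b where
  G_{ij} = <φ_i, φ_j> and b_i = <f, φ_i>, with φ_0 = 1, φ_1 = x, φ_2 = x^2.
G =
  [2, 0, 2/3]
  [0, 2/3, 0]
  [2/3, 0, 2/5],
b = (-46/5, 28/15, -142/35).
Solving gives a_0 = -96/35, a_1 = 14/5, a_2 = -39/7, so
  g(x) = -39*x^2/7 + 14*x/5 - 96/35.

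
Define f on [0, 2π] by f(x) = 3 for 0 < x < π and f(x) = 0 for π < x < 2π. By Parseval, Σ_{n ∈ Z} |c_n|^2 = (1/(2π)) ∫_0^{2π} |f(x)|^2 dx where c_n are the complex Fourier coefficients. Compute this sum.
Σ |c_n|^2 = 9/2

Parseval equates the L^2 energy of f (normalised by 1/(2π)) with the ℓ^2 sum of its Fourier coefficients: (1/(2π)) ∫_0^{2π} |f|^2 = Σ |c_n|^2.
Compute the left side: (1/(2π)) [∫_0^π 3^2 dx + ∫_π^{2π} 0^2 dx] = (1/(2π)) · (9π + 0π) = (9 + 0)/2 = 9/2.
So Σ_{n ∈ Z} |c_n|^2 = 9/2.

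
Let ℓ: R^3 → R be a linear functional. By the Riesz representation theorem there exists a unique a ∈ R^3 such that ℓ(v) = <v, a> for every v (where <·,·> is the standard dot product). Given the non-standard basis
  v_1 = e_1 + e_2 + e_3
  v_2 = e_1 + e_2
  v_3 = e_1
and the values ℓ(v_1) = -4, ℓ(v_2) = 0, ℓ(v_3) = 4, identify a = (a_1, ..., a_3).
a = (4, -4, -4)

Write a = (a_1, ..., a_3) in the standard basis. For each basis vector v_i, ℓ(v_i) = <v_i, a> is a linear equation in the a_j's. Collect the n equations into a matrix system V a = ℓ, where row i of V is v_i (expressed in the standard basis). Since V is invertible (lower-triangular with 1s on the diagonal, up to permutation), solve by back-substitution:
  V =
[[1, 1, 1],
 [1, 1, 0],
 [1, 0, 0]]
  V a = (-4, 0, 4)
Solving gives a = (4, -4, -4).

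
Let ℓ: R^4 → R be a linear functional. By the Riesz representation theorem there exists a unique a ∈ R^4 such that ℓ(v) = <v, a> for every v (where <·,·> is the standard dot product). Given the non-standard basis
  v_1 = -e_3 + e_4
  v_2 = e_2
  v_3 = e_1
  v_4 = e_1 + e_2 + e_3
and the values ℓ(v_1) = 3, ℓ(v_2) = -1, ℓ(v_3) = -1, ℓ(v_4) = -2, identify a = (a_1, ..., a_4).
a = (-1, -1, 0, 3)

Write a = (a_1, ..., a_4) in the standard basis. For each basis vector v_i, ℓ(v_i) = <v_i, a> is a linear equation in the a_j's. Collect the n equations into a matrix system V a = ℓ, where row i of V is v_i (expressed in the standard basis). Since V is invertible (lower-triangular with 1s on the diagonal, up to permutation), solve by back-substitution:
  V =
[[0, 0, -1, 1],
 [0, 1, 0, 0],
 [1, 0, 0, 0],
 [1, 1, 1, 0]]
  V a = (3, -1, -1, -2)
Solving gives a = (-1, -1, 0, 3).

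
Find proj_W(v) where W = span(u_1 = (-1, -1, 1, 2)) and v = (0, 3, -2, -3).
proj_W(v) = (11/7, 11/7, -11/7, -22/7)

Set up U = [u_1 | ... | u_1] ∈ R^(4×1). The projector onto W = col(U) is P = U (U^T U)^(-1) U^T.
Compute U^T U =
  [7],
and U^T v = (-11).
Solve U^T U · c = U^T v for the coefficients: c = (-11/7). The projection is proj_W(v) = U c.
Check: (v - proj_W(v)) · u_1 = 0  (should be 0).
Result: proj_W(v) = (11/7, 11/7, -11/7, -22/7).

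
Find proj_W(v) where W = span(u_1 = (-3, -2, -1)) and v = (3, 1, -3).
proj_W(v) = (12/7, 8/7, 4/7)

Set up U = [u_1 | ... | u_1] ∈ R^(3×1). The projector onto W = col(U) is P = U (U^T U)^(-1) U^T.
Compute U^T U =
  [14],
and U^T v = (-8).
Solve U^T U · c = U^T v for the coefficients: c = (-4/7). The projection is proj_W(v) = U c.
Check: (v - proj_W(v)) · u_1 = 0  (should be 0).
Result: proj_W(v) = (12/7, 8/7, 4/7).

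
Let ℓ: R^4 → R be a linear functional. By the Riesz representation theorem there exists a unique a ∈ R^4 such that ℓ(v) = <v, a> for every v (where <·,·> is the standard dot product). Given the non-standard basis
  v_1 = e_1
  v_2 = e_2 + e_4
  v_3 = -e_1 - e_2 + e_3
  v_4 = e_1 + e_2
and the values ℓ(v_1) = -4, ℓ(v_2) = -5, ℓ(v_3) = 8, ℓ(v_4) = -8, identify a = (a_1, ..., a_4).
a = (-4, -4, 0, -1)

Write a = (a_1, ..., a_4) in the standard basis. For each basis vector v_i, ℓ(v_i) = <v_i, a> is a linear equation in the a_j's. Collect the n equations into a matrix system V a = ℓ, where row i of V is v_i (expressed in the standard basis). Since V is invertible (lower-triangular with 1s on the diagonal, up to permutation), solve by back-substitution:
  V =
[[1, 0, 0, 0],
 [0, 1, 0, 1],
 [-1, -1, 1, 0],
 [1, 1, 0, 0]]
  V a = (-4, -5, 8, -8)
Solving gives a = (-4, -4, 0, -1).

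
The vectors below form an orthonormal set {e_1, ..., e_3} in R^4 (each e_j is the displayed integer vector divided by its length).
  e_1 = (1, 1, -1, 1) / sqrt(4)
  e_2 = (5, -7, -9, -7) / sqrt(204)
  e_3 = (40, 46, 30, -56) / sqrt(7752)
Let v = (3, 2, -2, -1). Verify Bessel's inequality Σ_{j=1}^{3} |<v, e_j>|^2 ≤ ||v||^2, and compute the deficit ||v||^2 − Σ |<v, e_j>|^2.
Σ |<v, e_j>|^2 = 340/19; ||v||^2 = 18; deficit = 2/19

Write each e_j = u_j / sqrt(<u_j, u_j>) where u_j is the displayed integer vector. Then <v, e_j> = <v, u_j> / sqrt(<u_j, u_j>), so |<v, e_j>|^2 = <v, u_j>^2 / <u_j, u_j>.
Coefficients: <v, e_1> = 6/sqrt(4), <v, e_2> = 26/sqrt(204), <v, e_3> = 208/sqrt(7752).
Square and sum: Σ |<v, e_j>|^2 = 340/19.
Compute ||v||^2 = v·v = 18.
Deficit = 18 − 340/19 = 2/19 ≥ 0, confirming Bessel's inequality. (The deficit equals ||v − Σ <v,e_j> e_j||^2, the squared distance from v to span{e_j}.)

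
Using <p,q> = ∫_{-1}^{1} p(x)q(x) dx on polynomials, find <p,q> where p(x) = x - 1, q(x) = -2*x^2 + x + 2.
<p,q> = -2

Expand the product: p(x)·q(x) = -2*x^3 + 3*x^2 + x - 2.
∫_{-1}^{1} of each monomial x^k gives [2/(k+1) if k even, 0 if k odd]. Integrating term-by-term (or equivalently evaluating the antiderivative F(x) = -x^4/2 + x^3 + x^2/2 - 2*x at the endpoints):
  F(1) − F(−1) = -1 − (1) = -2.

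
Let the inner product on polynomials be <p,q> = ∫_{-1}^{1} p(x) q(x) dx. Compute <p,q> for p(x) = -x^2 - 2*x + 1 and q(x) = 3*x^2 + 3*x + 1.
<p,q> = -28/15

Expand the product: p(x)·q(x) = -3*x^4 - 9*x^3 - 4*x^2 + x + 1.
∫_{-1}^{1} of each monomial x^k gives [2/(k+1) if k even, 0 if k odd]. Integrating term-by-term (or equivalently evaluating the antiderivative F(x) = -3*x^5/5 - 9*x^4/4 - 4*x^3/3 + x^2/2 + x at the endpoints):
  F(1) − F(−1) = -161/60 − (-49/60) = -28/15.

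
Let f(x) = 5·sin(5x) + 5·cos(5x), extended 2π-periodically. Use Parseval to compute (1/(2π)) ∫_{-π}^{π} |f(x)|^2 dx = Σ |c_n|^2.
Σ |c_n|^2 = 25

Expand |f|^2 and use orthogonality of {sin(nx), cos(mx)} on [-π, π]:
  ∫_{-π}^{π} sin(nx)^2 dx = π, ∫ cos(mx)^2 dx = π, and cross terms integrate to 0.
So ∫_{-π}^{π} f(x)^2 dx = 5^2 · π + 5^2 · π = (25 + 25)π.
Divide by 2π: (25 + 25)/2 = 25.
By Parseval, this equals Σ |c_n|^2.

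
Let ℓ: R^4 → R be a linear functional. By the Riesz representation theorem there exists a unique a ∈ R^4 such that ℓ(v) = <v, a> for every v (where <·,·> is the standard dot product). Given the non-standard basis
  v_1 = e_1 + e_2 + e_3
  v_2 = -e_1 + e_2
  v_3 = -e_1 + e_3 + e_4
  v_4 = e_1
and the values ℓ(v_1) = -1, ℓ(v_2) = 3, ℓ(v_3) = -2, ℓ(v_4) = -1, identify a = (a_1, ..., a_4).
a = (-1, 2, -2, -1)

Write a = (a_1, ..., a_4) in the standard basis. For each basis vector v_i, ℓ(v_i) = <v_i, a> is a linear equation in the a_j's. Collect the n equations into a matrix system V a = ℓ, where row i of V is v_i (expressed in the standard basis). Since V is invertible (lower-triangular with 1s on the diagonal, up to permutation), solve by back-substitution:
  V =
[[1, 1, 1, 0],
 [-1, 1, 0, 0],
 [-1, 0, 1, 1],
 [1, 0, 0, 0]]
  V a = (-1, 3, -2, -1)
Solving gives a = (-1, 2, -2, -1).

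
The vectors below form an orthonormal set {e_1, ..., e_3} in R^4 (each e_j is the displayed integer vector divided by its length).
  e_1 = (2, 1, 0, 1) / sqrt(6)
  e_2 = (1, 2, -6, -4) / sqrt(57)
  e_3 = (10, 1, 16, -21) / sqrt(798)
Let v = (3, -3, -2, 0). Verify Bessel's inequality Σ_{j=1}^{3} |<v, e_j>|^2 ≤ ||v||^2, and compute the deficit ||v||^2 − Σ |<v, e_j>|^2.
Σ |<v, e_j>|^2 = 62/21; ||v||^2 = 22; deficit = 400/21

Write each e_j = u_j / sqrt(<u_j, u_j>) where u_j is the displayed integer vector. Then <v, e_j> = <v, u_j> / sqrt(<u_j, u_j>), so |<v, e_j>|^2 = <v, u_j>^2 / <u_j, u_j>.
Coefficients: <v, e_1> = 3/sqrt(6), <v, e_2> = 9/sqrt(57), <v, e_3> = -5/sqrt(798).
Square and sum: Σ |<v, e_j>|^2 = 62/21.
Compute ||v||^2 = v·v = 22.
Deficit = 22 − 62/21 = 400/21 ≥ 0, confirming Bessel's inequality. (The deficit equals ||v − Σ <v,e_j> e_j||^2, the squared distance from v to span{e_j}.)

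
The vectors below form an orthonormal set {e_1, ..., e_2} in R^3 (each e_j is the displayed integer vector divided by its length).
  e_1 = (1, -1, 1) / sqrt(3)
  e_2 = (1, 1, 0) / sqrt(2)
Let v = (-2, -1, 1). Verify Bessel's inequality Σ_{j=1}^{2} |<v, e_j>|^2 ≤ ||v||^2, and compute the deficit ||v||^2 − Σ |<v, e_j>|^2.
Σ |<v, e_j>|^2 = 9/2; ||v||^2 = 6; deficit = 3/2

Write each e_j = u_j / sqrt(<u_j, u_j>) where u_j is the displayed integer vector. Then <v, e_j> = <v, u_j> / sqrt(<u_j, u_j>), so |<v, e_j>|^2 = <v, u_j>^2 / <u_j, u_j>.
Coefficients: <v, e_1> = 0/sqrt(3), <v, e_2> = -3/sqrt(2).
Square and sum: Σ |<v, e_j>|^2 = 9/2.
Compute ||v||^2 = v·v = 6.
Deficit = 6 − 9/2 = 3/2 ≥ 0, confirming Bessel's inequality. (The deficit equals ||v − Σ <v,e_j> e_j||^2, the squared distance from v to span{e_j}.)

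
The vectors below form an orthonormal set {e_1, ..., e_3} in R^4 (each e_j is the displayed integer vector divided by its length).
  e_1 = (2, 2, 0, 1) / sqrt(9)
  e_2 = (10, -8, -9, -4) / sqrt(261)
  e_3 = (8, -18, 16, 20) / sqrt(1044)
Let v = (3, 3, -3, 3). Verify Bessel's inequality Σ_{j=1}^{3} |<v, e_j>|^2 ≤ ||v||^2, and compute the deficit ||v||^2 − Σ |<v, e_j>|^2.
Σ |<v, e_j>|^2 = 27; ||v||^2 = 36; deficit = 9

Write each e_j = u_j / sqrt(<u_j, u_j>) where u_j is the displayed integer vector. Then <v, e_j> = <v, u_j> / sqrt(<u_j, u_j>), so |<v, e_j>|^2 = <v, u_j>^2 / <u_j, u_j>.
Coefficients: <v, e_1> = 15/sqrt(9), <v, e_2> = 21/sqrt(261), <v, e_3> = -18/sqrt(1044).
Square and sum: Σ |<v, e_j>|^2 = 27.
Compute ||v||^2 = v·v = 36.
Deficit = 36 − 27 = 9 ≥ 0, confirming Bessel's inequality. (The deficit equals ||v − Σ <v,e_j> e_j||^2, the squared distance from v to span{e_j}.)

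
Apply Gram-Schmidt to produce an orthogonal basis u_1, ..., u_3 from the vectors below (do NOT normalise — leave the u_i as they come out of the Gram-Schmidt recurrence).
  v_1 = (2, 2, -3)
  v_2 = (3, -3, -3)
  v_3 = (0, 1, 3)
Orthogonal basis:
  u_1 = (2, 2, -3)
  u_2 = (33/17, -69/17, -24/17)
  u_3 = (65/42, 13/42, 26/21)

Apply the Gram-Schmidt recurrence
  u_1 = v_1
  u_i = v_i − Σ_{j<i} ((v_i · u_j) / (u_j · u_j)) · u_j.

Step by step this gives:
  u_1 = (2, 2, -3)
  u_2 = (33/17, -69/17, -24/17)
  u_3 = (65/42, 13/42, 26/21)

Orthogonality check:
  u_2 · u_1 = 0 (should be 0)
  u_3 · u_1 = 0 (should be 0)
  u_3 · u_2 = 0 (should be 0)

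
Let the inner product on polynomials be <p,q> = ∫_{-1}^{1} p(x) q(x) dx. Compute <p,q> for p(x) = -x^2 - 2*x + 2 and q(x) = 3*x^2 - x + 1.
<p,q> = 112/15

Expand the product: p(x)·q(x) = -3*x^4 - 5*x^3 + 7*x^2 - 4*x + 2.
∫_{-1}^{1} of each monomial x^k gives [2/(k+1) if k even, 0 if k odd]. Integrating term-by-term (or equivalently evaluating the antiderivative F(x) = -3*x^5/5 - 5*x^4/4 + 7*x^3/3 - 2*x^2 + 2*x at the endpoints):
  F(1) − F(−1) = 29/60 − (-419/60) = 112/15.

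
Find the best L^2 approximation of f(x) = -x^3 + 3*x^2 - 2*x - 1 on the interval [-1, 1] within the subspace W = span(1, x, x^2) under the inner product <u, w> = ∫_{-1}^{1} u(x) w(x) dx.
g(x) = 3*x^2 - 13*x/5 - 1

The best approximation g ∈ W is the orthogonal projection of f onto W. Writing g = a_0 + a_1 x + a_2 x^2, the coefficients solve the normal equations G · a = b where
  G_{ij} = <φ_i, φ_j> and b_i = <f, φ_i>, with φ_0 = 1, φ_1 = x, φ_2 = x^2.
G =
  [2, 0, 2/3]
  [0, 2/3, 0]
  [2/3, 0, 2/5],
b = (0, -26/15, 8/15).
Solving gives a_0 = -1, a_1 = -13/5, a_2 = 3, so
  g(x) = 3*x^2 - 13*x/5 - 1.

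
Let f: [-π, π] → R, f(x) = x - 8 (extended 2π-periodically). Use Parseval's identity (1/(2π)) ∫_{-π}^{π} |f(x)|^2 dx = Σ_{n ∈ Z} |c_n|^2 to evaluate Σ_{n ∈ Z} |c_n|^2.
Σ |c_n|^2 = π^2/3 + 64

Expand and integrate term by term over [-π, π]:
  ∫ (x)^2 dx = 1·(2π^3/3); ∫ 2·1·(-8)·x dx = 0 (odd integrand); ∫ (-8)^2 dx = 64·2π.
So (1/(2π)) ∫_{-π}^{π} (x - 8)^2 dx = 1π^2/3 + 64 = π^2/3 + 64.
Parseval ⇒ Σ |c_n|^2 = π^2/3 + 64.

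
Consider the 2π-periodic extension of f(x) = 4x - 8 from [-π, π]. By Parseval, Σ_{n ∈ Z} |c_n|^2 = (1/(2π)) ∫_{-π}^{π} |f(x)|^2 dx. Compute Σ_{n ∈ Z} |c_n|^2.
Σ |c_n|^2 = 16π^2/3 + 64

Expand and integrate term by term over [-π, π]:
  ∫ (4x)^2 dx = 16·(2π^3/3); ∫ 2·4·(-8)·x dx = 0 (odd integrand); ∫ (-8)^2 dx = 64·2π.
So (1/(2π)) ∫_{-π}^{π} (4x - 8)^2 dx = 16π^2/3 + 64 = 16π^2/3 + 64.
Parseval ⇒ Σ |c_n|^2 = 16π^2/3 + 64.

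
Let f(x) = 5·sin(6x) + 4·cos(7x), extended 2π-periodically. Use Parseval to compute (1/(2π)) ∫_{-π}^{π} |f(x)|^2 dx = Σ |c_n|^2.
Σ |c_n|^2 = 41/2

Expand |f|^2 and use orthogonality of {sin(nx), cos(mx)} on [-π, π]:
  ∫_{-π}^{π} sin(nx)^2 dx = π, ∫ cos(mx)^2 dx = π, and cross terms integrate to 0.
So ∫_{-π}^{π} f(x)^2 dx = 5^2 · π + 4^2 · π = (25 + 16)π.
Divide by 2π: (25 + 16)/2 = 41/2.
By Parseval, this equals Σ |c_n|^2.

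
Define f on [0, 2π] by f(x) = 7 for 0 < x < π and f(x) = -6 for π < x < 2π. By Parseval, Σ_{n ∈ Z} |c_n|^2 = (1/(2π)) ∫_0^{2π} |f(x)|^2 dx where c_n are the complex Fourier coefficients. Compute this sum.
Σ |c_n|^2 = 85/2

Parseval equates the L^2 energy of f (normalised by 1/(2π)) with the ℓ^2 sum of its Fourier coefficients: (1/(2π)) ∫_0^{2π} |f|^2 = Σ |c_n|^2.
Compute the left side: (1/(2π)) [∫_0^π 7^2 dx + ∫_π^{2π} (-6)^2 dx] = (1/(2π)) · (49π + 36π) = (49 + 36)/2 = 85/2.
So Σ_{n ∈ Z} |c_n|^2 = 85/2.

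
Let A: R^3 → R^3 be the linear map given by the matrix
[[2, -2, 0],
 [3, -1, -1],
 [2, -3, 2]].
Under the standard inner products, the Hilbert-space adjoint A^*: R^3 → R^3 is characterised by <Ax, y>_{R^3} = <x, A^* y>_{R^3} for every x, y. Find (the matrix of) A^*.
A^* = A^T =
[[2, 3, 2],
 [-2, -1, -3],
 [0, -1, 2]]

For real matrices with standard dot products, the defining identity <Ax, y> = <x, A^* y> gives (Ax)^T y = x^T (A^*) y, i.e. x^T A^T y = x^T (A^*) y. Since this holds for all x, y, we must have A^* = A^T. Therefore
A^* =
[[2, 3, 2],
 [-2, -1, -3],
 [0, -1, 2]].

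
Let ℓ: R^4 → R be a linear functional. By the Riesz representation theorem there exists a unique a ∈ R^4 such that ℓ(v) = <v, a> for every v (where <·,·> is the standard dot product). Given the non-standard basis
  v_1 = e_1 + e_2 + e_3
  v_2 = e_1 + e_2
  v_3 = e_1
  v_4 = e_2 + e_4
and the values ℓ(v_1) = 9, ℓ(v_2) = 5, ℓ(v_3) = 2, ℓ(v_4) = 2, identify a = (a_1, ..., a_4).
a = (2, 3, 4, -1)

Write a = (a_1, ..., a_4) in the standard basis. For each basis vector v_i, ℓ(v_i) = <v_i, a> is a linear equation in the a_j's. Collect the n equations into a matrix system V a = ℓ, where row i of V is v_i (expressed in the standard basis). Since V is invertible (lower-triangular with 1s on the diagonal, up to permutation), solve by back-substitution:
  V =
[[1, 1, 1, 0],
 [1, 1, 0, 0],
 [1, 0, 0, 0],
 [0, 1, 0, 1]]
  V a = (9, 5, 2, 2)
Solving gives a = (2, 3, 4, -1).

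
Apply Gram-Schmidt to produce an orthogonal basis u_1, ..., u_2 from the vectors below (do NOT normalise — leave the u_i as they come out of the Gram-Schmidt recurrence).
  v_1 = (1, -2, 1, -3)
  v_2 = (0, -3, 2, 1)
Orthogonal basis:
  u_1 = (1, -2, 1, -3)
  u_2 = (-1/3, -7/3, 5/3, 2)

Apply the Gram-Schmidt recurrence
  u_1 = v_1
  u_i = v_i − Σ_{j<i} ((v_i · u_j) / (u_j · u_j)) · u_j.

Step by step this gives:
  u_1 = (1, -2, 1, -3)
  u_2 = (-1/3, -7/3, 5/3, 2)

Orthogonality check:
  u_2 · u_1 = 0 (should be 0)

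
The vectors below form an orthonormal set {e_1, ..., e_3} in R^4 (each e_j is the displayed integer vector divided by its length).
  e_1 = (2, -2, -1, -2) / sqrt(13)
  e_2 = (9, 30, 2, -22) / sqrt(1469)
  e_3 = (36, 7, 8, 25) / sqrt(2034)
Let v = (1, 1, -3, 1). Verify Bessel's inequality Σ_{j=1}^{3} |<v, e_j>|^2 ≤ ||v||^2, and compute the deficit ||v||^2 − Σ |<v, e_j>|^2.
Σ |<v, e_j>|^2 = 10/9; ||v||^2 = 12; deficit = 98/9

Write each e_j = u_j / sqrt(<u_j, u_j>) where u_j is the displayed integer vector. Then <v, e_j> = <v, u_j> / sqrt(<u_j, u_j>), so |<v, e_j>|^2 = <v, u_j>^2 / <u_j, u_j>.
Coefficients: <v, e_1> = 1/sqrt(13), <v, e_2> = 11/sqrt(1469), <v, e_3> = 44/sqrt(2034).
Square and sum: Σ |<v, e_j>|^2 = 10/9.
Compute ||v||^2 = v·v = 12.
Deficit = 12 − 10/9 = 98/9 ≥ 0, confirming Bessel's inequality. (The deficit equals ||v − Σ <v,e_j> e_j||^2, the squared distance from v to span{e_j}.)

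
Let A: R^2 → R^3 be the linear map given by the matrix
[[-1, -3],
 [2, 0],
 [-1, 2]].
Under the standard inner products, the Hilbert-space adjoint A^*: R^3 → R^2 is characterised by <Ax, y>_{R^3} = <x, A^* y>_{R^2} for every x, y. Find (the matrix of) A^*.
A^* = A^T =
[[-1, 2, -1],
 [-3, 0, 2]]

For real matrices with standard dot products, the defining identity <Ax, y> = <x, A^* y> gives (Ax)^T y = x^T (A^*) y, i.e. x^T A^T y = x^T (A^*) y. Since this holds for all x, y, we must have A^* = A^T. Therefore
A^* =
[[-1, 2, -1],
 [-3, 0, 2]].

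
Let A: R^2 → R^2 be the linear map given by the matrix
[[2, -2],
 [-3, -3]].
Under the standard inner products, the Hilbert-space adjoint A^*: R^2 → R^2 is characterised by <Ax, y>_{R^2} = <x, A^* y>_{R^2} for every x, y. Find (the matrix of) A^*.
A^* = A^T =
[[2, -3],
 [-2, -3]]

For real matrices with standard dot products, the defining identity <Ax, y> = <x, A^* y> gives (Ax)^T y = x^T (A^*) y, i.e. x^T A^T y = x^T (A^*) y. Since this holds for all x, y, we must have A^* = A^T. Therefore
A^* =
[[2, -3],
 [-2, -3]].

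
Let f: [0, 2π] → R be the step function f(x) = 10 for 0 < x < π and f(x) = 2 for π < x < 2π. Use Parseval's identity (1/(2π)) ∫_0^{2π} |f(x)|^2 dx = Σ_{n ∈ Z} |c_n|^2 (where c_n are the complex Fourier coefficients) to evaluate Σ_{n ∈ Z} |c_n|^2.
Σ |c_n|^2 = 52

Parseval equates the L^2 energy of f (normalised by 1/(2π)) with the ℓ^2 sum of its Fourier coefficients: (1/(2π)) ∫_0^{2π} |f|^2 = Σ |c_n|^2.
Compute the left side: (1/(2π)) [∫_0^π 10^2 dx + ∫_π^{2π} 2^2 dx] = (1/(2π)) · (100π + 4π) = (100 + 4)/2 = 52.
So Σ_{n ∈ Z} |c_n|^2 = 52.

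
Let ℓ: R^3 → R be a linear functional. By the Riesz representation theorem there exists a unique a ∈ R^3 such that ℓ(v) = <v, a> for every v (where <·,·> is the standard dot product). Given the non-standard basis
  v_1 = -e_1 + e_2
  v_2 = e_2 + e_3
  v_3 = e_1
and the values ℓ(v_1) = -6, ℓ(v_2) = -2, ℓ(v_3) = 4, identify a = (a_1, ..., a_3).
a = (4, -2, 0)

Write a = (a_1, ..., a_3) in the standard basis. For each basis vector v_i, ℓ(v_i) = <v_i, a> is a linear equation in the a_j's. Collect the n equations into a matrix system V a = ℓ, where row i of V is v_i (expressed in the standard basis). Since V is invertible (lower-triangular with 1s on the diagonal, up to permutation), solve by back-substitution:
  V =
[[-1, 1, 0],
 [0, 1, 1],
 [1, 0, 0]]
  V a = (-6, -2, 4)
Solving gives a = (4, -2, 0).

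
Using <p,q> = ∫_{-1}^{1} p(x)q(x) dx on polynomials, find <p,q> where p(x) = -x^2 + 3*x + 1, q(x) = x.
<p,q> = 2

Expand the product: p(x)·q(x) = -x^3 + 3*x^2 + x.
∫_{-1}^{1} of each monomial x^k gives [2/(k+1) if k even, 0 if k odd]. Integrating term-by-term (or equivalently evaluating the antiderivative F(x) = -x^4/4 + x^3 + x^2/2 at the endpoints):
  F(1) − F(−1) = 5/4 − (-3/4) = 2.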